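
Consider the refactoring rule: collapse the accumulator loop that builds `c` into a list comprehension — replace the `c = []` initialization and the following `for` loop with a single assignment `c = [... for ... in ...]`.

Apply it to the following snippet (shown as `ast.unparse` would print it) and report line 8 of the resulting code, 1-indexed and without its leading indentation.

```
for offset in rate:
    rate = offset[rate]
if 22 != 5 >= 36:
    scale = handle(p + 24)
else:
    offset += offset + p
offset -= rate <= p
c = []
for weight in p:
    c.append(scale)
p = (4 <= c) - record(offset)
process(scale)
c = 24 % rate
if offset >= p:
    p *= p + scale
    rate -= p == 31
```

Transformed code:
for offset in rate:
    rate = offset[rate]
if 22 != 5 >= 36:
    scale = handle(p + 24)
else:
    offset += offset + p
offset -= rate <= p
c = [scale for weight in p]
p = (4 <= c) - record(offset)
process(scale)
c = 24 % rate
if offset >= p:
    p *= p + scale
    rate -= p == 31

c = [scale for weight in p]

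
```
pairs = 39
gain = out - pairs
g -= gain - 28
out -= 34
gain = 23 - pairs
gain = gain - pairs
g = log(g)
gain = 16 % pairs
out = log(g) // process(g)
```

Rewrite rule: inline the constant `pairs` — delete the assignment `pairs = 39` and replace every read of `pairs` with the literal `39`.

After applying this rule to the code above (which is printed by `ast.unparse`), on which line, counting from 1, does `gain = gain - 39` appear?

Transformed code:
gain = out - 39
g -= gain - 28
out -= 34
gain = 23 - 39
gain = gain - 39
g = log(g)
gain = 16 % 39
out = log(g) // process(g)

5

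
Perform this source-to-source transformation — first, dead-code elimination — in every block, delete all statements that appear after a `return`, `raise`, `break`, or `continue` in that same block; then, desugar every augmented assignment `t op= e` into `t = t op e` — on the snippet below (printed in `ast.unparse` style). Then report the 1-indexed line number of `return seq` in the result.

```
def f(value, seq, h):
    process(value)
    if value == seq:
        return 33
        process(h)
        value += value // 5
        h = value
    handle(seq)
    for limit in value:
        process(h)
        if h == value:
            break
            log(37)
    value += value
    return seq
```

11

Transformed code:
def f(value, seq, h):
    process(value)
    if value == seq:
        return 33
    handle(seq)
    for limit in value:
        process(h)
        if h == value:
            break
    value = value + value
    return seq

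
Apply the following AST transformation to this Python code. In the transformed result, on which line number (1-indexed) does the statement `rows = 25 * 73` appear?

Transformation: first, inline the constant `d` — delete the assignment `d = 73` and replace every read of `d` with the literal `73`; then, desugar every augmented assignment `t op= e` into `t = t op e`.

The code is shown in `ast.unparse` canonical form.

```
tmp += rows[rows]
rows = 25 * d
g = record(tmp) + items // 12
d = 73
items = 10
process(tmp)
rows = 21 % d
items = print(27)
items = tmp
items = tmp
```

2

Transformed code:
tmp = tmp + rows[rows]
rows = 25 * 73
g = record(tmp) + items // 12
items = 10
process(tmp)
rows = 21 % 73
items = print(27)
items = tmp
items = tmp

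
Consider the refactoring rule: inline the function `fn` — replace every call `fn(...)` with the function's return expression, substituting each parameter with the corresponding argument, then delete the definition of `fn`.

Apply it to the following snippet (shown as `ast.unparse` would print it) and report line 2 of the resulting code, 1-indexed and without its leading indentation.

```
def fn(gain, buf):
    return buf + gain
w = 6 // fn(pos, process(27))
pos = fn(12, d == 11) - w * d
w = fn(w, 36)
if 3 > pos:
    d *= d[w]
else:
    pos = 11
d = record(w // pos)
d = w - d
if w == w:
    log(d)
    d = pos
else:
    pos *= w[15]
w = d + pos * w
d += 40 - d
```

Transformed code:
w = 6 // (process(27) + pos)
pos = (d == 11) + 12 - w * d
w = 36 + w
if 3 > pos:
    d *= d[w]
else:
    pos = 11
d = record(w // pos)
d = w - d
if w == w:
    log(d)
    d = pos
else:
    pos *= w[15]
w = d + pos * w
d += 40 - d

pos = (d == 11) + 12 - w * d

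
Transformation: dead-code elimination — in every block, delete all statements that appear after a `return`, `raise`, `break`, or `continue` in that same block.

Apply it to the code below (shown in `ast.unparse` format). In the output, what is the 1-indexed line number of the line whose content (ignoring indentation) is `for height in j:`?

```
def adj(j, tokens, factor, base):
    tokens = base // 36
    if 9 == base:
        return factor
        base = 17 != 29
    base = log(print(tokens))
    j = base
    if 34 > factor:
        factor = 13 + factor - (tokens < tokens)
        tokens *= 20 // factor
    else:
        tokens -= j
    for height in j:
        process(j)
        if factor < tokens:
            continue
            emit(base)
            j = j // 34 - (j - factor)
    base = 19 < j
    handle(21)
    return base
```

Transformed code:
def adj(j, tokens, factor, base):
    tokens = base // 36
    if 9 == base:
        return factor
    base = log(print(tokens))
    j = base
    if 34 > factor:
        factor = 13 + factor - (tokens < tokens)
        tokens *= 20 // factor
    else:
        tokens -= j
    for height in j:
        process(j)
        if factor < tokens:
            continue
    base = 19 < j
    handle(21)
    return base

12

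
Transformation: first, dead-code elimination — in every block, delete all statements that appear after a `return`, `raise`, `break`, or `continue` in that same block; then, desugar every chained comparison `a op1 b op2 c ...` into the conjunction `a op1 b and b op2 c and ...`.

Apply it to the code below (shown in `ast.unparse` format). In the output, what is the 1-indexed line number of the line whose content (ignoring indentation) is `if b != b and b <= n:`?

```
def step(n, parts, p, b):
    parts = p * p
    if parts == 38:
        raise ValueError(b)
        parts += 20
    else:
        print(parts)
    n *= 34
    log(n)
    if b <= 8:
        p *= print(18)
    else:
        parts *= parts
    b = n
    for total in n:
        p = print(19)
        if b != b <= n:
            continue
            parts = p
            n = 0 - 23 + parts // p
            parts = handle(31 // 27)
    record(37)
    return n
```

Transformed code:
def step(n, parts, p, b):
    parts = p * p
    if parts == 38:
        raise ValueError(b)
    else:
        print(parts)
    n *= 34
    log(n)
    if b <= 8:
        p *= print(18)
    else:
        parts *= parts
    b = n
    for total in n:
        p = print(19)
        if b != b and b <= n:
            continue
    record(37)
    return n

16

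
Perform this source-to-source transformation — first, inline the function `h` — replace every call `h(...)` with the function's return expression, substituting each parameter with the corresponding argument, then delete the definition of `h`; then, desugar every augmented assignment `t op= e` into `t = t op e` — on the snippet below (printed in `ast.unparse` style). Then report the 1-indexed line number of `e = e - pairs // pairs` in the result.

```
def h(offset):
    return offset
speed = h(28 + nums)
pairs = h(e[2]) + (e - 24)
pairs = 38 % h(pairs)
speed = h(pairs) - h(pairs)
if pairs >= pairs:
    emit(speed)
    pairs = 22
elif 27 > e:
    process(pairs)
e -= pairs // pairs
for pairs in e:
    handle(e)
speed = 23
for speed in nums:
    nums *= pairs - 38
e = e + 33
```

Transformed code:
speed = 28 + nums
pairs = e[2] + (e - 24)
pairs = 38 % pairs
speed = pairs - pairs
if pairs >= pairs:
    emit(speed)
    pairs = 22
elif 27 > e:
    process(pairs)
e = e - pairs // pairs
for pairs in e:
    handle(e)
speed = 23
for speed in nums:
    nums = nums * (pairs - 38)
e = e + 33

10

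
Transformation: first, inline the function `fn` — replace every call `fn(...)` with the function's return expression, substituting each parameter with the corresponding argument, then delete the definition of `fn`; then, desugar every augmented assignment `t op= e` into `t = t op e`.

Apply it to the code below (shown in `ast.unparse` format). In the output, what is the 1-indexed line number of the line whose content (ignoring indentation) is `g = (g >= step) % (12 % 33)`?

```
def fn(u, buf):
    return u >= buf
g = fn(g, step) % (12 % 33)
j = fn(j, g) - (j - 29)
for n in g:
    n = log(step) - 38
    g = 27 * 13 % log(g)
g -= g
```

Transformed code:
g = (g >= step) % (12 % 33)
j = (j >= g) - (j - 29)
for n in g:
    n = log(step) - 38
    g = 27 * 13 % log(g)
g = g - g

1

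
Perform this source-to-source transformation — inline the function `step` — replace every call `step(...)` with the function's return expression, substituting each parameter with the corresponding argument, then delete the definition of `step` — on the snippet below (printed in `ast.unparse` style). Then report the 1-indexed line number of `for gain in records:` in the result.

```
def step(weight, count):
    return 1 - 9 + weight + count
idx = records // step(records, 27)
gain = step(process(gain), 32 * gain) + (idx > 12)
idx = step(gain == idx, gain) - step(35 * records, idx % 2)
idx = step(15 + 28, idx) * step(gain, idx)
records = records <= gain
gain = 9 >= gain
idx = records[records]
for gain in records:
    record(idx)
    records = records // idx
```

8

Transformed code:
idx = records // (1 - 9 + records + 27)
gain = 1 - 9 + process(gain) + 32 * gain + (idx > 12)
idx = 1 - 9 + (gain == idx) + gain - (1 - 9 + 35 * records + idx % 2)
idx = (1 - 9 + (15 + 28) + idx) * (1 - 9 + gain + idx)
records = records <= gain
gain = 9 >= gain
idx = records[records]
for gain in records:
    record(idx)
    records = records // idx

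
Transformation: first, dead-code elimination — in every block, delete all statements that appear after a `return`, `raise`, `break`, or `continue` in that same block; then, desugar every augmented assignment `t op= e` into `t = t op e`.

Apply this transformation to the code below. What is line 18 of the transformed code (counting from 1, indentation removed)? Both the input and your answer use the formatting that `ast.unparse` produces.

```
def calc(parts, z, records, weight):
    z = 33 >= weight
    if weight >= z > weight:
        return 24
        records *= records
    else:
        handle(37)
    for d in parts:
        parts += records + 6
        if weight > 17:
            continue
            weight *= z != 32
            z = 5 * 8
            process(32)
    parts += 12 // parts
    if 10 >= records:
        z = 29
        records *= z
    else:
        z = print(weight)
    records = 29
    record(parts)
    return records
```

record(parts)

Transformed code:
def calc(parts, z, records, weight):
    z = 33 >= weight
    if weight >= z > weight:
        return 24
    else:
        handle(37)
    for d in parts:
        parts = parts + (records + 6)
        if weight > 17:
            continue
    parts = parts + 12 // parts
    if 10 >= records:
        z = 29
        records = records * z
    else:
        z = print(weight)
    records = 29
    record(parts)
    return records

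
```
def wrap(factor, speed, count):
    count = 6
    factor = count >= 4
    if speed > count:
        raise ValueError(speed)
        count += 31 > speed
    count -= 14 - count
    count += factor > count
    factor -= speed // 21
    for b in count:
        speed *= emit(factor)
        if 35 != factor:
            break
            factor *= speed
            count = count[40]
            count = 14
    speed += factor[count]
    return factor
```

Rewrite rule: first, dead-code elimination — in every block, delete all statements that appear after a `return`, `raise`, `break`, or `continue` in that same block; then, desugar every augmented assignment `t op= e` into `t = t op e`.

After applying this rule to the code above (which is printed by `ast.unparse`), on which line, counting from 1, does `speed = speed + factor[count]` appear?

13

Transformed code:
def wrap(factor, speed, count):
    count = 6
    factor = count >= 4
    if speed > count:
        raise ValueError(speed)
    count = count - (14 - count)
    count = count + (factor > count)
    factor = factor - speed // 21
    for b in count:
        speed = speed * emit(factor)
        if 35 != factor:
            break
    speed = speed + factor[count]
    return factor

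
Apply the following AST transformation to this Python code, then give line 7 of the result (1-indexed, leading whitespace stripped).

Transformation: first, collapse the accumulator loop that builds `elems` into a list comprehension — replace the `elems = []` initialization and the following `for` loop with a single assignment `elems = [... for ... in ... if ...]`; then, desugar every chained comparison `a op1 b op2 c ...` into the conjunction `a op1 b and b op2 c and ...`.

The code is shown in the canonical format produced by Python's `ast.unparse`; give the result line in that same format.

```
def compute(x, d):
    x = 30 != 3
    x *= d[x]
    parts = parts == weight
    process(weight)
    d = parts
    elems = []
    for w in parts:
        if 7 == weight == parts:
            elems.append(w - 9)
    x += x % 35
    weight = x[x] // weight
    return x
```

elems = [w - 9 for w in parts if 7 == weight and weight == parts]

Transformed code:
def compute(x, d):
    x = 30 != 3
    x *= d[x]
    parts = parts == weight
    process(weight)
    d = parts
    elems = [w - 9 for w in parts if 7 == weight and weight == parts]
    x += x % 35
    weight = x[x] // weight
    return x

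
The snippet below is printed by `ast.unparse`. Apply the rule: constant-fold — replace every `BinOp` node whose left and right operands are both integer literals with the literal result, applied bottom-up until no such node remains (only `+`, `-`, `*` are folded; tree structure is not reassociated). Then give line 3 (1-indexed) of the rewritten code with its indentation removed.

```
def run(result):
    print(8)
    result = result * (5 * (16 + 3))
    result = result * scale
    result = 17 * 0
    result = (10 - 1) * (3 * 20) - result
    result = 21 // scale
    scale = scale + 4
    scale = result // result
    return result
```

Transformed code:
def run(result):
    print(8)
    result = result * 95
    result = result * scale
    result = 0
    result = 540 - result
    result = 21 // scale
    scale = scale + 4
    scale = result // result
    return result

result = result * 95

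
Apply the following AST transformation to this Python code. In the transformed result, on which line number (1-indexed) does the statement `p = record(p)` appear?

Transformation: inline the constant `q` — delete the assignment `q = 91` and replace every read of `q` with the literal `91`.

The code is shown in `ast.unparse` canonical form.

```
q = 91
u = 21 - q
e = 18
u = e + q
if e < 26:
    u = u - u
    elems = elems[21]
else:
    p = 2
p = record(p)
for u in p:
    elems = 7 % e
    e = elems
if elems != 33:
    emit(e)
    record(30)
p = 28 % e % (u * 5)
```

Transformed code:
u = 21 - 91
e = 18
u = e + 91
if e < 26:
    u = u - u
    elems = elems[21]
else:
    p = 2
p = record(p)
for u in p:
    elems = 7 % e
    e = elems
if elems != 33:
    emit(e)
    record(30)
p = 28 % e % (u * 5)

9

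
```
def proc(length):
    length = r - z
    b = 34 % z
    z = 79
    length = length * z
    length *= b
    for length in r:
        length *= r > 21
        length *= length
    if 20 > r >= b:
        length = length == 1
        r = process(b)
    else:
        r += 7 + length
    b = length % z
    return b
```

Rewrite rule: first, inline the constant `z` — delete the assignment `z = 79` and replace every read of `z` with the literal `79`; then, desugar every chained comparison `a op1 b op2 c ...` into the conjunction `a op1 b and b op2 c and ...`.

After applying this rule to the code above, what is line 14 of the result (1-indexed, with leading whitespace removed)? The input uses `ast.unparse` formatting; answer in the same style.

b = length % 79

Transformed code:
def proc(length):
    length = r - 79
    b = 34 % 79
    length = length * 79
    length *= b
    for length in r:
        length *= r > 21
        length *= length
    if 20 > r and r >= b:
        length = length == 1
        r = process(b)
    else:
        r += 7 + length
    b = length % 79
    return b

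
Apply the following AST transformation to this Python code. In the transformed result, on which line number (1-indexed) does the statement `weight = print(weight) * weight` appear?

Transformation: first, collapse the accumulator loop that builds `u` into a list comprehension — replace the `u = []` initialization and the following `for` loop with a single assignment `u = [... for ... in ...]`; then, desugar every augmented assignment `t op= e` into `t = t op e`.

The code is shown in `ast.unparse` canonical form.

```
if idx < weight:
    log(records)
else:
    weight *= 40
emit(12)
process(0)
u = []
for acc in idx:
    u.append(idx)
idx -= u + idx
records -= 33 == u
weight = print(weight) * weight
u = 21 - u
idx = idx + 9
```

Transformed code:
if idx < weight:
    log(records)
else:
    weight = weight * 40
emit(12)
process(0)
u = [idx for acc in idx]
idx = idx - (u + idx)
records = records - (33 == u)
weight = print(weight) * weight
u = 21 - u
idx = idx + 9

10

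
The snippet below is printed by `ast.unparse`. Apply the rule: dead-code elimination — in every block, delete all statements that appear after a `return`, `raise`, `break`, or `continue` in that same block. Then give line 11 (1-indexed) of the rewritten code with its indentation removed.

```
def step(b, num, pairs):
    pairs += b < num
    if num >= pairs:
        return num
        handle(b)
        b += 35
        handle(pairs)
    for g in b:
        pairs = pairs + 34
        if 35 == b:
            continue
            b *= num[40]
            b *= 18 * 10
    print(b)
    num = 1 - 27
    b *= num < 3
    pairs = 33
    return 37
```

Transformed code:
def step(b, num, pairs):
    pairs += b < num
    if num >= pairs:
        return num
    for g in b:
        pairs = pairs + 34
        if 35 == b:
            continue
    print(b)
    num = 1 - 27
    b *= num < 3
    pairs = 33
    return 37

b *= num < 3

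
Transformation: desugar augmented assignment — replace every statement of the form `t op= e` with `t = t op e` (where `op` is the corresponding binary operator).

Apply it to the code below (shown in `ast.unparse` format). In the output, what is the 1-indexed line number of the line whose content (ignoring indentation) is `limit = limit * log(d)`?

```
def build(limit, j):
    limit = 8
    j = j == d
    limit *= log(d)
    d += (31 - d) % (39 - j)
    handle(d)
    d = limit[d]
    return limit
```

4

Transformed code:
def build(limit, j):
    limit = 8
    j = j == d
    limit = limit * log(d)
    d = d + (31 - d) % (39 - j)
    handle(d)
    d = limit[d]
    return limit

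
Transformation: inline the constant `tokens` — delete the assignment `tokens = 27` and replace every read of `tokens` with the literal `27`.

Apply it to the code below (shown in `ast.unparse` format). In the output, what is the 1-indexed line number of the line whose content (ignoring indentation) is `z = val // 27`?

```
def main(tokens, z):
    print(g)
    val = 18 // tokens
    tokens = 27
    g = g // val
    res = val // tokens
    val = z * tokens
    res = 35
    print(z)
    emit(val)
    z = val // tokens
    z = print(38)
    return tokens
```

10

Transformed code:
def main(tokens, z):
    print(g)
    val = 18 // 27
    g = g // val
    res = val // 27
    val = z * 27
    res = 35
    print(z)
    emit(val)
    z = val // 27
    z = print(38)
    return 27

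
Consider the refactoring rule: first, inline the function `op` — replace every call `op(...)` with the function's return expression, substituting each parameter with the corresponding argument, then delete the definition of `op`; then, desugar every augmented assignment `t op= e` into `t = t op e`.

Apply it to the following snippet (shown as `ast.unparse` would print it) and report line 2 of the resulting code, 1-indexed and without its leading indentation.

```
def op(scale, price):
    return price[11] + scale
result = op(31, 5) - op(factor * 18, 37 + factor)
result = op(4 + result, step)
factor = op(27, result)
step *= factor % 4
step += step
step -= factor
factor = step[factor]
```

Transformed code:
result = 5[11] + 31 - ((37 + factor)[11] + factor * 18)
result = step[11] + (4 + result)
factor = result[11] + 27
step = step * (factor % 4)
step = step + step
step = step - factor
factor = step[factor]

result = step[11] + (4 + result)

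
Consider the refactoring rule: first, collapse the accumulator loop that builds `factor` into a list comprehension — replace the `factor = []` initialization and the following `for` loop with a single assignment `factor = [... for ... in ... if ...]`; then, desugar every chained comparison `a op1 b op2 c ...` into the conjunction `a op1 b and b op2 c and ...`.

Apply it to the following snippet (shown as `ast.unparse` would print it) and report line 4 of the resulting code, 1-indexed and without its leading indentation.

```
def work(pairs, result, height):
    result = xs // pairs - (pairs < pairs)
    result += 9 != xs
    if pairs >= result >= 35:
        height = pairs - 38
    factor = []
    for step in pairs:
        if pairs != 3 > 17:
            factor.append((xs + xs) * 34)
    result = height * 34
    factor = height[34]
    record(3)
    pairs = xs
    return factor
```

if pairs >= result and result >= 35:

Transformed code:
def work(pairs, result, height):
    result = xs // pairs - (pairs < pairs)
    result += 9 != xs
    if pairs >= result and result >= 35:
        height = pairs - 38
    factor = [(xs + xs) * 34 for step in pairs if pairs != 3 and 3 > 17]
    result = height * 34
    factor = height[34]
    record(3)
    pairs = xs
    return factor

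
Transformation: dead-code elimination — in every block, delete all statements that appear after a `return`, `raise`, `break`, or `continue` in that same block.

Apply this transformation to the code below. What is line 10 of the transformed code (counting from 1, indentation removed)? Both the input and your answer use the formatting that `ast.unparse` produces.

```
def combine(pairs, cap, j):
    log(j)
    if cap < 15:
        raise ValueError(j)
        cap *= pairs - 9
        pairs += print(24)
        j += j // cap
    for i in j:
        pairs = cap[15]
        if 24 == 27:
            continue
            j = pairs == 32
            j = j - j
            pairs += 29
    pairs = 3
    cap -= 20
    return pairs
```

Transformed code:
def combine(pairs, cap, j):
    log(j)
    if cap < 15:
        raise ValueError(j)
    for i in j:
        pairs = cap[15]
        if 24 == 27:
            continue
    pairs = 3
    cap -= 20
    return pairs

cap -= 20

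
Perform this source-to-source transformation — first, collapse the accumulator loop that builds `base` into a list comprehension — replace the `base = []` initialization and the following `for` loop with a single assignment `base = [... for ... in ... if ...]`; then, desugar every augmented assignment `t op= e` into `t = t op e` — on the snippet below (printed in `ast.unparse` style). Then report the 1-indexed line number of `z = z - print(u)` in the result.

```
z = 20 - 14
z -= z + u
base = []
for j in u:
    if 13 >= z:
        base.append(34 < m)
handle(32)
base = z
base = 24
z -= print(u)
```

Transformed code:
z = 20 - 14
z = z - (z + u)
base = [34 < m for j in u if 13 >= z]
handle(32)
base = z
base = 24
z = z - print(u)

7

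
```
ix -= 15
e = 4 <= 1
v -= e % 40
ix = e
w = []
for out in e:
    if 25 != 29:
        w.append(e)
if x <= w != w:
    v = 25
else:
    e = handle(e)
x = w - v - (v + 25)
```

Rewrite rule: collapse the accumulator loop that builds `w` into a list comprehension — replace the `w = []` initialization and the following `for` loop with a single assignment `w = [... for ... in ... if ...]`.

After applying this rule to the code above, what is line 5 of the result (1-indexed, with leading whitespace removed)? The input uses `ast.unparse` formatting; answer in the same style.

w = [e for out in e if 25 != 29]

Transformed code:
ix -= 15
e = 4 <= 1
v -= e % 40
ix = e
w = [e for out in e if 25 != 29]
if x <= w != w:
    v = 25
else:
    e = handle(e)
x = w - v - (v + 25)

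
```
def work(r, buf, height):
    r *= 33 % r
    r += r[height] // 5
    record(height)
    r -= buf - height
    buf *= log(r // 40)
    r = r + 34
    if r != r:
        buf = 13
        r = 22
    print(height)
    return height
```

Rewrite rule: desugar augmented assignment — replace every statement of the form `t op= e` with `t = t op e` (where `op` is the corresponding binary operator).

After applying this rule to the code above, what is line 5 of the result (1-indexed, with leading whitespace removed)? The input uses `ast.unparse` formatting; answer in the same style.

r = r - (buf - height)

Transformed code:
def work(r, buf, height):
    r = r * (33 % r)
    r = r + r[height] // 5
    record(height)
    r = r - (buf - height)
    buf = buf * log(r // 40)
    r = r + 34
    if r != r:
        buf = 13
        r = 22
    print(height)
    return height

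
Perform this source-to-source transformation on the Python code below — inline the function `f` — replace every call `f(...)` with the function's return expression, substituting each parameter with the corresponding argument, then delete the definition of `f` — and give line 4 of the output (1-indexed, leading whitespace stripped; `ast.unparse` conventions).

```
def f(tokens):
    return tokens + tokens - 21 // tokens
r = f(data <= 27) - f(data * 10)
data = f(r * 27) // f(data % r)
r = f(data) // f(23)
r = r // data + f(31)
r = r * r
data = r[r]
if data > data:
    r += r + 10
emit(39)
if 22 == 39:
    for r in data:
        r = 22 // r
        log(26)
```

Transformed code:
r = (data <= 27) + (data <= 27) - 21 // (data <= 27) - (data * 10 + data * 10 - 21 // (data * 10))
data = (r * 27 + r * 27 - 21 // (r * 27)) // (data % r + data % r - 21 // (data % r))
r = (data + data - 21 // data) // (23 + 23 - 21 // 23)
r = r // data + (31 + 31 - 21 // 31)
r = r * r
data = r[r]
if data > data:
    r += r + 10
emit(39)
if 22 == 39:
    for r in data:
        r = 22 // r
        log(26)

r = r // data + (31 + 31 - 21 // 31)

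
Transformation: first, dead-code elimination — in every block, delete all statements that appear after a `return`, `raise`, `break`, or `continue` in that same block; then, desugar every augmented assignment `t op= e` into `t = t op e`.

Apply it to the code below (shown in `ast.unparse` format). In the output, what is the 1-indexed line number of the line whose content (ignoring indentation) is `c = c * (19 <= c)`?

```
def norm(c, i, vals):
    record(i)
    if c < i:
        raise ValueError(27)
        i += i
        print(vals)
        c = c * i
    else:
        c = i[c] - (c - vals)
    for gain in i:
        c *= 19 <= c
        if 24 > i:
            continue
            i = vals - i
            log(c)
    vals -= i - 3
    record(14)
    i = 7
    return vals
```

8

Transformed code:
def norm(c, i, vals):
    record(i)
    if c < i:
        raise ValueError(27)
    else:
        c = i[c] - (c - vals)
    for gain in i:
        c = c * (19 <= c)
        if 24 > i:
            continue
    vals = vals - (i - 3)
    record(14)
    i = 7
    return vals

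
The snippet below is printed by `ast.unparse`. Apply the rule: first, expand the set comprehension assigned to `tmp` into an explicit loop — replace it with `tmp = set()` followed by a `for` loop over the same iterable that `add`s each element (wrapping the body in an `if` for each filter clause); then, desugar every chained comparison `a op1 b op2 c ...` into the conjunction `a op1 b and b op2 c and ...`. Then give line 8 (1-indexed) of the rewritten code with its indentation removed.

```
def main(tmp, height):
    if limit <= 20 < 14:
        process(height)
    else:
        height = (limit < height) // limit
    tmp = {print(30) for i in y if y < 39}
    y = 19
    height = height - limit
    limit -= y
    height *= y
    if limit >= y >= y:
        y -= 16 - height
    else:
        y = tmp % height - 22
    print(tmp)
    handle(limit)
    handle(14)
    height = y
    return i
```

Transformed code:
def main(tmp, height):
    if limit <= 20 and 20 < 14:
        process(height)
    else:
        height = (limit < height) // limit
    tmp = set()
    for i in y:
        if y < 39:
            tmp.add(print(30))
    y = 19
    height = height - limit
    limit -= y
    height *= y
    if limit >= y and y >= y:
        y -= 16 - height
    else:
        y = tmp % height - 22
    print(tmp)
    handle(limit)
    handle(14)
    height = y
    return i

if y < 39:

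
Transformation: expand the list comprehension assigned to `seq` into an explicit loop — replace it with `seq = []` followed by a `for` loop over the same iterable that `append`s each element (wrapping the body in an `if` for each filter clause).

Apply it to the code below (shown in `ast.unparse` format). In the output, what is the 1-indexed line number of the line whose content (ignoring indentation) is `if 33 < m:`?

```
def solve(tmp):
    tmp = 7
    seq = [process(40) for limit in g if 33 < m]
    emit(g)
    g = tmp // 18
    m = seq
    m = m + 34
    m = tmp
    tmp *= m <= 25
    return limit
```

5

Transformed code:
def solve(tmp):
    tmp = 7
    seq = []
    for limit in g:
        if 33 < m:
            seq.append(process(40))
    emit(g)
    g = tmp // 18
    m = seq
    m = m + 34
    m = tmp
    tmp *= m <= 25
    return limit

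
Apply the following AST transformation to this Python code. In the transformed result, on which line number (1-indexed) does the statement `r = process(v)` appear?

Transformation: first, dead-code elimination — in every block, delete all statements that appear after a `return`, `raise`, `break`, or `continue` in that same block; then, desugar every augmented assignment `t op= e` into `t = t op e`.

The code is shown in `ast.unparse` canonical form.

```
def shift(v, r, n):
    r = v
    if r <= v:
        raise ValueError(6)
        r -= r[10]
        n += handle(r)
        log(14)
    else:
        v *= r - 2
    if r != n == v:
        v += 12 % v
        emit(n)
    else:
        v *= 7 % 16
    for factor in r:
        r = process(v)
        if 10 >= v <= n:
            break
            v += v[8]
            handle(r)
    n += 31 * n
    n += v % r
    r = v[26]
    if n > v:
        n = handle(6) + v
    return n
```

13

Transformed code:
def shift(v, r, n):
    r = v
    if r <= v:
        raise ValueError(6)
    else:
        v = v * (r - 2)
    if r != n == v:
        v = v + 12 % v
        emit(n)
    else:
        v = v * (7 % 16)
    for factor in r:
        r = process(v)
        if 10 >= v <= n:
            break
    n = n + 31 * n
    n = n + v % r
    r = v[26]
    if n > v:
        n = handle(6) + v
    return n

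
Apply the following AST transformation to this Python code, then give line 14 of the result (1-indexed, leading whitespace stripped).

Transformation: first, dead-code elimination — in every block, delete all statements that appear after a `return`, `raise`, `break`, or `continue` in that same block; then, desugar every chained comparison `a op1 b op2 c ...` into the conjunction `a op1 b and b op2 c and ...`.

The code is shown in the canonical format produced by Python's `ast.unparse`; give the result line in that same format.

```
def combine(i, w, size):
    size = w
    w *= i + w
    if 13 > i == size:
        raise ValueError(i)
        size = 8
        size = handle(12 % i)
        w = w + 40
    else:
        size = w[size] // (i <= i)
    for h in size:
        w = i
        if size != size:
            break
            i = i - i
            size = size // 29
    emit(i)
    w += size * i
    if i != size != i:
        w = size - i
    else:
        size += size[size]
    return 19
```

if i != size and size != i:

Transformed code:
def combine(i, w, size):
    size = w
    w *= i + w
    if 13 > i and i == size:
        raise ValueError(i)
    else:
        size = w[size] // (i <= i)
    for h in size:
        w = i
        if size != size:
            break
    emit(i)
    w += size * i
    if i != size and size != i:
        w = size - i
    else:
        size += size[size]
    return 19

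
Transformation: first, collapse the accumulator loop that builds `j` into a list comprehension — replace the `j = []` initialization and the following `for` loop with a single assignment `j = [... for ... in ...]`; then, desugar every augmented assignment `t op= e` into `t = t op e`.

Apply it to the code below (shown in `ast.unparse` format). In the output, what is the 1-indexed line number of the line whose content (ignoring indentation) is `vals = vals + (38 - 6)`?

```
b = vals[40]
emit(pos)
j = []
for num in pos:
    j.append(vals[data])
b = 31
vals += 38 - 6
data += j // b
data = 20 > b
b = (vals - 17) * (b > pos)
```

5

Transformed code:
b = vals[40]
emit(pos)
j = [vals[data] for num in pos]
b = 31
vals = vals + (38 - 6)
data = data + j // b
data = 20 > b
b = (vals - 17) * (b > pos)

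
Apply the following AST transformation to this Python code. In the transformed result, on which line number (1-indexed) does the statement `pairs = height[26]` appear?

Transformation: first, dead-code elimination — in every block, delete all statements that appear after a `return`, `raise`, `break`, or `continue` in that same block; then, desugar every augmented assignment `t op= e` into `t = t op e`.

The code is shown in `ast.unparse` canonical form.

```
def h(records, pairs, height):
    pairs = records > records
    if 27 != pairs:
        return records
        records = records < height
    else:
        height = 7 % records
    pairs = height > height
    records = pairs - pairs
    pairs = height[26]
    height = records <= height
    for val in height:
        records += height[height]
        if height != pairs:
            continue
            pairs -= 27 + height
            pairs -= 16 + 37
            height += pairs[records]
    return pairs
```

9

Transformed code:
def h(records, pairs, height):
    pairs = records > records
    if 27 != pairs:
        return records
    else:
        height = 7 % records
    pairs = height > height
    records = pairs - pairs
    pairs = height[26]
    height = records <= height
    for val in height:
        records = records + height[height]
        if height != pairs:
            continue
    return pairs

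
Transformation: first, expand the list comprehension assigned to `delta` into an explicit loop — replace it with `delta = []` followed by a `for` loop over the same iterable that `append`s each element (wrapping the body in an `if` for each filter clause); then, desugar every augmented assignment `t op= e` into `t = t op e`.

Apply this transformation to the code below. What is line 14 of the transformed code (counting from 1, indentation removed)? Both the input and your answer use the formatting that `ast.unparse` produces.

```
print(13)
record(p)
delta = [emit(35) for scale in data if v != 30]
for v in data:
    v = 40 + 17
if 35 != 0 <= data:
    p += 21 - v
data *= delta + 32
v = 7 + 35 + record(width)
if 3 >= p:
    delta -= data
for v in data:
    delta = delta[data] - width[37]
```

delta = delta - data

Transformed code:
print(13)
record(p)
delta = []
for scale in data:
    if v != 30:
        delta.append(emit(35))
for v in data:
    v = 40 + 17
if 35 != 0 <= data:
    p = p + (21 - v)
data = data * (delta + 32)
v = 7 + 35 + record(width)
if 3 >= p:
    delta = delta - data
for v in data:
    delta = delta[data] - width[37]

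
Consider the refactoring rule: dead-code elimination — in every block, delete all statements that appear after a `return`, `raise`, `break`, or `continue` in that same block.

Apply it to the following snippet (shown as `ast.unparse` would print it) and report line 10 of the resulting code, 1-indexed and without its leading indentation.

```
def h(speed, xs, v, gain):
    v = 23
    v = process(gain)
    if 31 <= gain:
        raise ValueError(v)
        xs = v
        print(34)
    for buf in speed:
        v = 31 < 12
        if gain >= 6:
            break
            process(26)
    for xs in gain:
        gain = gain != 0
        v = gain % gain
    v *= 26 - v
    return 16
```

for xs in gain:

Transformed code:
def h(speed, xs, v, gain):
    v = 23
    v = process(gain)
    if 31 <= gain:
        raise ValueError(v)
    for buf in speed:
        v = 31 < 12
        if gain >= 6:
            break
    for xs in gain:
        gain = gain != 0
        v = gain % gain
    v *= 26 - v
    return 16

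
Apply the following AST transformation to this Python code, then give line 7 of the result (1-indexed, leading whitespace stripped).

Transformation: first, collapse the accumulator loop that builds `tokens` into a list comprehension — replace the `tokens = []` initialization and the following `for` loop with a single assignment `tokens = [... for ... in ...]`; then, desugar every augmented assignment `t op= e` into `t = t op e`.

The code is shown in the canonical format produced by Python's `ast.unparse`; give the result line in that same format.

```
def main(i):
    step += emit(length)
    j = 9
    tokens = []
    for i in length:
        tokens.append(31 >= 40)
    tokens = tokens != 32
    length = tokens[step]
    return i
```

return i

Transformed code:
def main(i):
    step = step + emit(length)
    j = 9
    tokens = [31 >= 40 for i in length]
    tokens = tokens != 32
    length = tokens[step]
    return i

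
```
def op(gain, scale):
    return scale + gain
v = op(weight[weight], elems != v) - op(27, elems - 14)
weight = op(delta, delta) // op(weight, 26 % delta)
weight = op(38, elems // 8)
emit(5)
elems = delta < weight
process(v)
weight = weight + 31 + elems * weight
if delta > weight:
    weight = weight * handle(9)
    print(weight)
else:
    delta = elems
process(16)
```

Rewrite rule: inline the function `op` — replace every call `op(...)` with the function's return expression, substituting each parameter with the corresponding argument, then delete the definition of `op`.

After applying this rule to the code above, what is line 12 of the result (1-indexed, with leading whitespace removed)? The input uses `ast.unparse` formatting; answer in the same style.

delta = elems

Transformed code:
v = (elems != v) + weight[weight] - (elems - 14 + 27)
weight = (delta + delta) // (26 % delta + weight)
weight = elems // 8 + 38
emit(5)
elems = delta < weight
process(v)
weight = weight + 31 + elems * weight
if delta > weight:
    weight = weight * handle(9)
    print(weight)
else:
    delta = elems
process(16)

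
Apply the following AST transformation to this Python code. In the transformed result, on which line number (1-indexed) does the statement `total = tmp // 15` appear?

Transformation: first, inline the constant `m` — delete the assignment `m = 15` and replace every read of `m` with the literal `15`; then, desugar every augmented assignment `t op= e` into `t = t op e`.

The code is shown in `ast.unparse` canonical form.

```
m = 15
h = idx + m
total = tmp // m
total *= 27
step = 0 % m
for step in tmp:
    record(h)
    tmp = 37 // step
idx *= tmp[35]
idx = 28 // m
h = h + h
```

Transformed code:
h = idx + 15
total = tmp // 15
total = total * 27
step = 0 % 15
for step in tmp:
    record(h)
    tmp = 37 // step
idx = idx * tmp[35]
idx = 28 // 15
h = h + h

2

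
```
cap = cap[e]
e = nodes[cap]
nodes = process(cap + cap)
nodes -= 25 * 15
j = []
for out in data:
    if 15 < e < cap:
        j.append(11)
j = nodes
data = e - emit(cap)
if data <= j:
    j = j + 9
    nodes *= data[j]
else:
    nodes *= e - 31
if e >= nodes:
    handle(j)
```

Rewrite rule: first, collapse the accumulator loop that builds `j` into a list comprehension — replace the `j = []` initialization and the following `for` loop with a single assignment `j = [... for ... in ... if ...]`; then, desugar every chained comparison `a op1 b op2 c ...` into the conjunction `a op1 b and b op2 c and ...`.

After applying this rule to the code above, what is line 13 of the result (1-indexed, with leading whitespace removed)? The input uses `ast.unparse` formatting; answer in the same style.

Transformed code:
cap = cap[e]
e = nodes[cap]
nodes = process(cap + cap)
nodes -= 25 * 15
j = [11 for out in data if 15 < e and e < cap]
j = nodes
data = e - emit(cap)
if data <= j:
    j = j + 9
    nodes *= data[j]
else:
    nodes *= e - 31
if e >= nodes:
    handle(j)

if e >= nodes: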